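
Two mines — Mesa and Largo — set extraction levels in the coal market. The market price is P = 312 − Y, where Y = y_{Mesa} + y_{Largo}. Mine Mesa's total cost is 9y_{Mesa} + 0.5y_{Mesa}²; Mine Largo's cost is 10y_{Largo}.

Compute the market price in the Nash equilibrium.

130.6

Mine Mesa's profit: π = y_{Mesa}(312 − (y_{Mesa} + y_{Largo})) − 9y_{Mesa} − 0.5y_{Mesa}².
∂π/∂y_{Mesa} = 303 − 3y_{Mesa} − y_{Largo} = 0, so y_{Mesa} = 101 − (1/3)y_{Largo}.
For Largo: ∂π/∂y_{Largo} = 302 − 2y_{Largo} − y_{Mesa} = 0 ⇒ y_{Largo} = 151 − 0.5y_{Mesa}.
Solving the two reaction functions simultaneously: (1 − (−1/3)(−0.5))y_{Mesa} = 101 − (1/3)·151, so (5/6)y_{Mesa} = 152/3 and y_{Mesa} = 60.8.
Then y_{Largo} = 151 − 0.5·60.8 = 120.6.
Equilibrium price: P = 312 − 181.4 = 130.6.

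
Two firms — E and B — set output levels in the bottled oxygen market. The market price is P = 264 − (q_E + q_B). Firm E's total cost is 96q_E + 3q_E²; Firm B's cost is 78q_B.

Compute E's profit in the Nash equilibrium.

Firm E's profit: π = q_E(264 − (q_E + q_B)) − 96q_E − 3q_E².
∂π/∂q_E = 168 − 8q_E − q_B = 0, so q_E = 21 − 0.125q_B.
For B: ∂π/∂q_B = 186 − 2q_B − q_E = 0 ⇒ q_B = 93 − 0.5q_E.
Substituting the second reaction function into the first: q_E = 21 − 0.125(93 − 0.5q_E), which gives 0.9375q_E = 9.375 ⇒ q_E = 10.
Then q_B = 93 − 0.5·10 = 88.
Price P = 264 − 98 = 166.
E's profit: (166 − 96)·10 − 3(10)² = 400.

400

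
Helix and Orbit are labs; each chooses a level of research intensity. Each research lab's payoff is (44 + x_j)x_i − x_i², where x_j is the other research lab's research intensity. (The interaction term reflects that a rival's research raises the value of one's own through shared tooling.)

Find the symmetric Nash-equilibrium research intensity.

Helix's payoff is (44 + x_O)x_H − x_H².
∂π/∂x_H = 44 + x_O − 2x_H = 0, so x_H = 22 + 0.5x_O.
The game is symmetric, so in equilibrium x_O = x_H: the reaction function gives 0.5x_H = 22, hence x_H = 44.

44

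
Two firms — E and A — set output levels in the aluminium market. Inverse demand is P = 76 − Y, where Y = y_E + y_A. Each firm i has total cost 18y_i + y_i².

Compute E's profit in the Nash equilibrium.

269.12

Firm E's profit: π = y_E(76 − (y_E + y_A)) − 18y_E − y_E².
∂π/∂y_E = 58 − 4y_E − y_A = 0, so y_E = 14.5 − 0.25y_A.
Setting y_E = y_A in the reaction function: y_E = 14.5 − 0.25y_E, so y_E = 14.5 / 1.25 = 11.6.
Price P = 76 − 23.2 = 52.8.
E's profit: (52.8 − 18)·11.6 − (11.6)² = 269.12.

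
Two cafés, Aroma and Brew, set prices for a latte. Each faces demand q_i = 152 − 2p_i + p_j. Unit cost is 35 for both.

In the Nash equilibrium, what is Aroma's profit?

Aroma's profit: π = (p_{Aroma} − 35)(152 − 2p_{Aroma} + p_{Brew}).
∂π/∂p_{Aroma} = 222 − 4p_{Aroma} + p_{Brew} = 0 ⇒ p_{Aroma} = 55.5 + 0.25p_{Brew}.
By symmetry p_{Brew} = p_{Aroma}; substituting into the reaction function, 0.75p_{Aroma} = 55.5 and p_{Aroma} = 74.
q_{Aroma} = 152 − 2·74 + 74 = 78.
Profit = (74 − 35)·78 = 3042.

3042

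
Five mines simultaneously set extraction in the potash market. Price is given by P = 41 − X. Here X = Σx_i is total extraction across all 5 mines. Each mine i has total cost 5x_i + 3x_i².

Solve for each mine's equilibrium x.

A representative mine's profit is π_i = x_i(41 − X) − 5x_i − 3x_i², with X = x_i + Σ_{j≠i} x_j.
First-order condition: 36 − 8x_i − Σ_{j≠i} x_j = 0.
Imposing symmetry (x_j = x for all j) turns Σ_{j≠i} x_j into 4x, so 36 = 12x and x = 3.

3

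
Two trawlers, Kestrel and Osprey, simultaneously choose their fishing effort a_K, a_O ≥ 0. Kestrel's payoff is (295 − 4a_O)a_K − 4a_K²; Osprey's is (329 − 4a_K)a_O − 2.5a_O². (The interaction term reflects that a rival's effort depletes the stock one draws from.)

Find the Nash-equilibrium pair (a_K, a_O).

Expanding Kestrel's payoff: 295a_K − 4a_Oa_K − 4a_K².
∂π/∂a_K = 295 − 4a_O − 8a_K = 0, so a_K = 36.875 − 0.5a_O.
Likewise for Osprey: a_O = 65.8 − 0.8a_K.
Solving the two reaction functions simultaneously: (1 − (−0.5)(−0.8))a_K = 36.875 − 0.5·65.8, so 0.6a_K = 3.975 and a_K = 6.625.
Then a_O = 65.8 − 0.8·6.625 = 60.5.

6.625, 60.5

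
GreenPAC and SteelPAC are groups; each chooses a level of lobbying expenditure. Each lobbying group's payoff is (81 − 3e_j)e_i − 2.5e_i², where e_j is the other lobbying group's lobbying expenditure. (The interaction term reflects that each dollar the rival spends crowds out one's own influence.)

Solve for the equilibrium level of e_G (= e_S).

GreenPAC's payoff is (81 − 3e_S)e_G − 2.5e_G².
∂π/∂e_G = 81 − 3e_S − 5e_G = 0, so e_G = 16.2 − 0.6e_S.
By symmetry e_S = e_G; substituting into the reaction function, 1.6e_G = 16.2 and e_G = 10.125.

10.125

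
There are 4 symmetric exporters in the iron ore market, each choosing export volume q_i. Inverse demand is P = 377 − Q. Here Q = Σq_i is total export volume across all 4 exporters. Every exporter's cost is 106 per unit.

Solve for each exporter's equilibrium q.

54.2

A representative exporter's profit is π_i = q_i(377 − Q) − 106q_i, with Q = q_i + Σ_{j≠i} q_j.
First-order condition: 271 − 2q_i − Σ_{j≠i} q_j = 0.
With identical exporters, set every q_j = q: then 271 − 2q − 3q = 0, i.e. q = 271/5 = 54.2.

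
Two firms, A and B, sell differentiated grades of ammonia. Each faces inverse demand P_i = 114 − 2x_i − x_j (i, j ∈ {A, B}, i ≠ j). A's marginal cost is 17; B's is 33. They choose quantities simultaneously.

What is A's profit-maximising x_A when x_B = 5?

23

Firm A's profit: π = x_A(114 − 2x_A − x_B) − 17x_A.
∂π/∂x_A = 97 − 4x_A − x_B = 0 ⇒ x_A = 24.25 − 0.25x_B.
At x_B = 5: x_A = 24.25 − 0.25·5 = 23.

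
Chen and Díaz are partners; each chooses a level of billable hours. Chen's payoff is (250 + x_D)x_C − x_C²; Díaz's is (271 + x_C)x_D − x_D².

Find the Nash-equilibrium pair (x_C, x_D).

257, 264

Expanding Chen's payoff: 250x_C + x_Dx_C − x_C².
∂π/∂x_C = 250 + x_D − 2x_C = 0, so x_C = 125 + 0.5x_D.
Likewise for Díaz: x_D = 135.5 + 0.5x_C.
Substituting the second reaction function into the first: x_C = 125 + 0.5(135.5 + 0.5x_C), which gives 0.75x_C = 192.75 ⇒ x_C = 257.
Then x_D = 135.5 + 0.5·257 = 264.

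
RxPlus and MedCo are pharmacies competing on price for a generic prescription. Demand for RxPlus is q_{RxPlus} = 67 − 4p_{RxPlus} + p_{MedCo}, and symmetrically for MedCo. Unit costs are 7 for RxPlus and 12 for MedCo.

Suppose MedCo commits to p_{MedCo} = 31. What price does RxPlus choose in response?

RxPlus's profit: π = (p_{RxPlus} − 7)(67 − 4p_{RxPlus} + p_{MedCo}).
∂π/∂p_{RxPlus} = 95 − 8p_{RxPlus} + p_{MedCo} = 0 ⇒ p_{RxPlus} = 11.875 + 0.125p_{MedCo}.
At p_{MedCo} = 31: p_{RxPlus} = 11.875 + 0.125·31 = 15.75.

15.75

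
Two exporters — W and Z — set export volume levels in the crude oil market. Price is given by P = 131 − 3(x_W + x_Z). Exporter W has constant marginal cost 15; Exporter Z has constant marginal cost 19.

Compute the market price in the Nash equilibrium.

55

Exporter W's profit: π = x_W(131 − 3(x_W + x_Z)) − 15x_W.
∂π/∂x_W = 116 − 6x_W − 3x_Z = 0, so x_W = 58/3 − 0.5x_Z.
By the same steps for Z: x_Z = 56/3 − 0.5x_W.
Substituting the second reaction function into the first: x_W = 58/3 − 0.5(56/3 − 0.5x_W), which gives 0.75x_W = 10 ⇒ x_W = 40/3.
Then x_Z = 56/3 − 0.5·(40/3) = 12.
Equilibrium price: P = 131 − 3·(76/3) = 55.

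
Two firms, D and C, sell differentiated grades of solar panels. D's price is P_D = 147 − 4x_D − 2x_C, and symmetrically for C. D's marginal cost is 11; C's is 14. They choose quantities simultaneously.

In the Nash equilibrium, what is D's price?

65.8

Firm D's profit: π = x_D(147 − 4x_D − 2x_C) − 11x_D.
∂π/∂x_D = 136 − 8x_D − 2x_C = 0 ⇒ x_D = 17 − 0.25x_C.
Similarly x_C = 16.625 − 0.25x_D.
Solving the two reaction functions simultaneously: (1 − (−0.25)(−0.25))x_D = 17 − 0.25·16.625, so 0.9375x_D = 411/32 and x_D = 13.7.
Then x_C = 16.625 − 0.25·13.7 = 13.2.
P_D = 147 − 4·13.7 − 2·13.2 = 65.8.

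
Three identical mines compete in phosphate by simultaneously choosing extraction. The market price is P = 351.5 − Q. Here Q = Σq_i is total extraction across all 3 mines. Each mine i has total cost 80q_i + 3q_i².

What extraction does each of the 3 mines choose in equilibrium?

27.15

A representative mine's profit is π_i = q_i(351.5 − Q) − 80q_i − 3q_i², with Q = q_i + Σ_{j≠i} q_j.
First-order condition: 271.5 − 8q_i − Σ_{j≠i} q_j = 0.
With identical mines, set every q_j = q: then 271.5 − 8q − 2q = 0, i.e. q = 271.5/10 = 27.15.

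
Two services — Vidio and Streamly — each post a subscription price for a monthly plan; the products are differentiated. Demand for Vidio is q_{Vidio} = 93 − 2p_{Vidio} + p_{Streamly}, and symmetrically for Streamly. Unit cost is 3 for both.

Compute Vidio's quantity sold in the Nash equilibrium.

Vidio's profit: π = (p_{Vidio} − 3)(93 − 2p_{Vidio} + p_{Streamly}).
∂π/∂p_{Vidio} = 99 − 4p_{Vidio} + p_{Streamly} = 0 ⇒ p_{Vidio} = 24.75 + 0.25p_{Streamly}.
Setting p_{Vidio} = p_{Streamly} in the reaction function: p_{Vidio} = 24.75 + 0.25p_{Vidio}, so p_{Vidio} = 24.75 / 0.75 = 33.
q_{Vidio} = 93 − 2·33 + 33 = 60.

60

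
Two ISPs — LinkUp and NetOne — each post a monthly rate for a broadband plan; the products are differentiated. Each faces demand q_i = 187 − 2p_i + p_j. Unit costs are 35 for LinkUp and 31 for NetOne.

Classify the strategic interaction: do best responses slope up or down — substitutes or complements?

LinkUp's profit: π = (p_{LinkUp} − 35)(187 − 2p_{LinkUp} + p_{NetOne}).
∂π/∂p_{LinkUp} = 257 − 4p_{LinkUp} + p_{NetOne} = 0 ⇒ p_{LinkUp} = 64.25 + 0.25p_{NetOne}.
The best-response slope dp_{LinkUp}/dp_{NetOne} = 0.25 > 0: the reaction function is upward-sloping, so the choices are strategic complements.

strategic complements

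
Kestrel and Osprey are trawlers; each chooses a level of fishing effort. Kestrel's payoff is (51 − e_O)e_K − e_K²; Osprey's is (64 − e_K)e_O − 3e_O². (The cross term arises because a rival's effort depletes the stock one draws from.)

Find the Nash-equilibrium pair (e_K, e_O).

22, 7

Expanding Kestrel's payoff: 51e_K − e_Oe_K − e_K².
∂π/∂e_K = 51 − e_O − 2e_K = 0, so e_K = 25.5 − 0.5e_O.
Likewise for Osprey: e_O = 32/3 − (1/6)e_K.
Solving the two reaction functions simultaneously: (1 − (−0.5)(−1/6))e_K = 25.5 − 0.5·(32/3), so (11/12)e_K = 121/6 and e_K = 22.
Then e_O = 32/3 − (1/6)·22 = 7.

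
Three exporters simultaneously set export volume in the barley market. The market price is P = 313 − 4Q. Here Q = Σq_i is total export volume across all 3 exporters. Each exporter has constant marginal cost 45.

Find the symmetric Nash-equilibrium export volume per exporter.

A representative exporter's profit is π_i = q_i(313 − 4Q) − 45q_i, with Q = q_i + Σ_{j≠i} q_j.
First-order condition: 268 − 8q_i − 4Σ_{j≠i} q_j = 0.
Imposing symmetry (q_j = q for all j) turns Σ_{j≠i} q_j into 2q, so 268 = 16q and q = 16.75.

16.75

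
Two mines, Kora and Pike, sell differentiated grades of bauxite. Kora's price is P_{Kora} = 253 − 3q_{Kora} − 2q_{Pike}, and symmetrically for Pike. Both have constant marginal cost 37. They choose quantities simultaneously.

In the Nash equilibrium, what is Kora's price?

Mine Kora's profit: π = q_{Kora}(253 − 3q_{Kora} − 2q_{Pike}) − 37q_{Kora}.
∂π/∂q_{Kora} = 216 − 6q_{Kora} − 2q_{Pike} = 0 ⇒ q_{Kora} = 36 − (1/3)q_{Pike}.
Setting q_{Kora} = q_{Pike} in the reaction function: q_{Kora} = 36 − (1/3)q_{Kora}, so q_{Kora} = 36 / (4/3) = 27.
P_{Kora} = 253 − 3·27 − 2·27 = 118.

118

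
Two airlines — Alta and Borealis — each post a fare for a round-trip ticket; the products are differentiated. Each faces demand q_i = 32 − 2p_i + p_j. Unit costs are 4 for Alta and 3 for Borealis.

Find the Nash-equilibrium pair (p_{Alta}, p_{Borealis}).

Alta's profit: π = (p_{Alta} − 4)(32 − 2p_{Alta} + p_{Borealis}).
∂π/∂p_{Alta} = 40 − 4p_{Alta} + p_{Borealis} = 0 ⇒ p_{Alta} = 10 + 0.25p_{Borealis}.
Similarly p_{Borealis} = 9.5 + 0.25p_{Alta}.
Plugging p_{Borealis} into Alta's best response: p_{Alta} = 10 + 0.25(9.5 + 0.25p_{Alta}) ⇒ 0.9375p_{Alta} = 12.375, so p_{Alta} = 13.2.
Then p_{Borealis} = 9.5 + 0.25·13.2 = 12.8.

13.2, 12.8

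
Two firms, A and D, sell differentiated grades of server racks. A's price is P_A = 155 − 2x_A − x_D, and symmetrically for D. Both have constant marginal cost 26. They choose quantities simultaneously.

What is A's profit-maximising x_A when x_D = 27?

25.5

Firm A's profit: π = x_A(155 − 2x_A − x_D) − 26x_A.
∂π/∂x_A = 129 − 4x_A − x_D = 0 ⇒ x_A = 32.25 − 0.25x_D.
At x_D = 27: x_A = 32.25 − 0.25·27 = 25.5.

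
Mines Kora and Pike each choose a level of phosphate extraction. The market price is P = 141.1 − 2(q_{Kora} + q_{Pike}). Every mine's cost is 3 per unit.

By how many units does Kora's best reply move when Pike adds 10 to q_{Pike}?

Mine Kora's profit: π = q_{Kora}(141.1 − 2(q_{Kora} + q_{Pike})) − 3q_{Kora}.
∂π/∂q_{Kora} = 138.1 − 4q_{Kora} − 2q_{Pike} = 0, so q_{Kora} = 34.525 − 0.5q_{Pike}.
The reaction-function slope is −0.5, so a 10-unit rise in q_{Pike} moves q_{Kora} by −0.5 × 10 = −5. Kora's best response falls — the actions are strategic substitutes.

-5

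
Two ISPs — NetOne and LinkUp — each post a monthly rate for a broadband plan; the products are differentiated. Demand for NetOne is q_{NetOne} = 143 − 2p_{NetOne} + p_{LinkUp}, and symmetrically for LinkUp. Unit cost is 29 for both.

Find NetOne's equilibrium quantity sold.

NetOne's profit: π = (p_{NetOne} − 29)(143 − 2p_{NetOne} + p_{LinkUp}).
∂π/∂p_{NetOne} = 201 − 4p_{NetOne} + p_{LinkUp} = 0 ⇒ p_{NetOne} = 50.25 + 0.25p_{LinkUp}.
Setting p_{NetOne} = p_{LinkUp} in the reaction function: p_{NetOne} = 50.25 + 0.25p_{NetOne}, so p_{NetOne} = 50.25 / 0.75 = 67.
q_{NetOne} = 143 − 2·67 + 67 = 76.

76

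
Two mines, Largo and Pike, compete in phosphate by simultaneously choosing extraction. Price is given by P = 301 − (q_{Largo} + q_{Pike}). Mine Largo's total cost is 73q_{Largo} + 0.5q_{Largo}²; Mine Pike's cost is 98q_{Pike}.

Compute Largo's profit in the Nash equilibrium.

3840.54

Mine Largo's profit: π = q_{Largo}(301 − (q_{Largo} + q_{Pike})) − 73q_{Largo} − 0.5q_{Largo}².
∂π/∂q_{Largo} = 228 − 3q_{Largo} − q_{Pike} = 0, so q_{Largo} = 76 − (1/3)q_{Pike}.
For Pike: ∂π/∂q_{Pike} = 203 − 2q_{Pike} − q_{Largo} = 0 ⇒ q_{Pike} = 101.5 − 0.5q_{Largo}.
Solving the two reaction functions simultaneously: (1 − (−1/3)(−0.5))q_{Largo} = 76 − (1/3)·101.5, so (5/6)q_{Largo} = 253/6 and q_{Largo} = 50.6.
Then q_{Pike} = 101.5 − 0.5·50.6 = 76.2.
Price P = 301 − 126.8 = 174.2.
Largo's profit: (174.2 − 73)·50.6 − 0.5(50.6)² = 3840.54.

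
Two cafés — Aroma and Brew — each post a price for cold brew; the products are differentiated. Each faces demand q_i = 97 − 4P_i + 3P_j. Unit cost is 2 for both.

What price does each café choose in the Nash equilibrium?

Aroma's profit: π = (P_{Aroma} − 2)(97 − 4P_{Aroma} + 3P_{Brew}).
∂π/∂P_{Aroma} = 105 − 8P_{Aroma} + 3P_{Brew} = 0 ⇒ P_{Aroma} = 13.125 + 0.375P_{Brew}.
Setting P_{Aroma} = P_{Brew} in the reaction function: P_{Aroma} = 13.125 + 0.375P_{Aroma}, so P_{Aroma} = 13.125 / 0.625 = 21.

21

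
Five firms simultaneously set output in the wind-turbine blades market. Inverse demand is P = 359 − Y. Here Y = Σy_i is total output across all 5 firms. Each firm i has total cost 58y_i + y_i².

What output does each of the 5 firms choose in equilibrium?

A representative firm's profit is π_i = y_i(359 − Y) − 58y_i − y_i², with Y = y_i + Σ_{j≠i} y_j.
First-order condition: 301 − 4y_i − Σ_{j≠i} y_j = 0.
With identical firms, set every y_j = y: then 301 − 4y − 4y = 0, i.e. y = 301/8 = 37.625.

37.625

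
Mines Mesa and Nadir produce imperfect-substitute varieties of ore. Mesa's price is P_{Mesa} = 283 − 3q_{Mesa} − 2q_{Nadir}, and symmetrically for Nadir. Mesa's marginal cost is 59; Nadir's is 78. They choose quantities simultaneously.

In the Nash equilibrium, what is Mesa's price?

Mine Mesa's profit: π = q_{Mesa}(283 − 3q_{Mesa} − 2q_{Nadir}) − 59q_{Mesa}.
∂π/∂q_{Mesa} = 224 − 6q_{Mesa} − 2q_{Nadir} = 0 ⇒ q_{Mesa} = 112/3 − (1/3)q_{Nadir}.
Similarly q_{Nadir} = 205/6 − (1/3)q_{Mesa}.
Solving the two reaction functions simultaneously: (1 − (−1/3)(−1/3))q_{Mesa} = 112/3 − (1/3)·(205/6), so (8/9)q_{Mesa} = 467/18 and q_{Mesa} = 29.1875.
Then q_{Nadir} = 205/6 − (1/3)·29.1875 = 24.4375.
P_{Mesa} = 283 − 3·29.1875 − 2·24.4375 = 146.5625.

146.5625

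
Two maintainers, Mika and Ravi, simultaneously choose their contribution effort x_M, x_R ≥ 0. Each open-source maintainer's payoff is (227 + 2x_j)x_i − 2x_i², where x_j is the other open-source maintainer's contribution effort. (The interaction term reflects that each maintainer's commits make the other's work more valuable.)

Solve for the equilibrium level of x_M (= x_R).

Mika's payoff is (227 + 2x_R)x_M − 2x_M².
∂π/∂x_M = 227 + 2x_R − 4x_M = 0, so x_M = 56.75 + 0.5x_R.
Setting x_M = x_R in the reaction function: x_M = 56.75 + 0.5x_M, so x_M = 56.75 / 0.5 = 113.5.

113.5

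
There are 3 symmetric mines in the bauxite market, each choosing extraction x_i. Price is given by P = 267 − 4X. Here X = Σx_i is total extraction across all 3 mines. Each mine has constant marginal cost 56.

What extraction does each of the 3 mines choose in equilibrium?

A representative mine's profit is π_i = x_i(267 − 4X) − 56x_i, with X = x_i + Σ_{j≠i} x_j.
First-order condition: 211 − 8x_i − 4Σ_{j≠i} x_j = 0.
With identical mines, set every x_j = x: then 211 − 8x − 8x = 0, i.e. x = 211/16 = 13.1875.

13.1875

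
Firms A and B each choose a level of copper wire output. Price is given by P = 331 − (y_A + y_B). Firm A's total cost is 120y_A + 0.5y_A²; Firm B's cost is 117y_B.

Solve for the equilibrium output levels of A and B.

41.6, 86.2

Firm A's profit: π = y_A(331 − (y_A + y_B)) − 120y_A − 0.5y_A².
∂π/∂y_A = 211 − 3y_A − y_B = 0, so y_A = 211/3 − (1/3)y_B.
For B: ∂π/∂y_B = 214 − 2y_B − y_A = 0 ⇒ y_B = 107 − 0.5y_A.
Substituting the second reaction function into the first: y_A = 211/3 − (1/3)(107 − 0.5y_A), which gives (5/6)y_A = 104/3 ⇒ y_A = 41.6.
Then y_B = 107 − 0.5·41.6 = 86.2.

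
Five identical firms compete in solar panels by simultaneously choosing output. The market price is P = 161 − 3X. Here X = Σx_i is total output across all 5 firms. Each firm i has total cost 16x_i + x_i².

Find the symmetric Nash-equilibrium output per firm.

7.25

A representative firm's profit is π_i = x_i(161 − 3X) − 16x_i − x_i², with X = x_i + Σ_{j≠i} x_j.
First-order condition: 145 − 8x_i − 3Σ_{j≠i} x_j = 0.
In a symmetric equilibrium every firm chooses the same x, so Σ_{j≠i} x_j = 4x. The condition becomes 145 − 20x = 0, giving x = 145/20 = 7.25.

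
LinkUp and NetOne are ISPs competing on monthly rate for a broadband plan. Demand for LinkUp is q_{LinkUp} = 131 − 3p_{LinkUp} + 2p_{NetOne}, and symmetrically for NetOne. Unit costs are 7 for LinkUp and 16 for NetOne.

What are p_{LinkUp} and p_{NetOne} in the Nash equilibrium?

LinkUp's profit: π = (p_{LinkUp} − 7)(131 − 3p_{LinkUp} + 2p_{NetOne}).
∂π/∂p_{LinkUp} = 152 − 6p_{LinkUp} + 2p_{NetOne} = 0 ⇒ p_{LinkUp} = 76/3 + (1/3)p_{NetOne}.
Similarly p_{NetOne} = 179/6 + (1/3)p_{LinkUp}.
Plugging p_{NetOne} into LinkUp's best response: p_{LinkUp} = 76/3 + (1/3)(179/6 + (1/3)p_{LinkUp}) ⇒ (8/9)p_{LinkUp} = 635/18, so p_{LinkUp} = 39.6875.
Then p_{NetOne} = 179/6 + (1/3)·39.6875 = 43.0625.

39.6875, 43.0625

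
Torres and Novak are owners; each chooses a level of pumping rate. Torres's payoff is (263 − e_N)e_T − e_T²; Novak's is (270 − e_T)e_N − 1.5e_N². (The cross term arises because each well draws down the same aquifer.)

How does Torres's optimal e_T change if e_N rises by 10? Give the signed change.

Expanding Torres's payoff: 263e_T − e_Ne_T − e_T².
∂π/∂e_T = 263 − e_N − 2e_T = 0, so e_T = 131.5 − 0.5e_N.
The reaction-function slope is −0.5, so a 10-unit rise in e_N moves e_T by −0.5 × 10 = −5. Torres's best response falls — the actions are strategic substitutes.

-5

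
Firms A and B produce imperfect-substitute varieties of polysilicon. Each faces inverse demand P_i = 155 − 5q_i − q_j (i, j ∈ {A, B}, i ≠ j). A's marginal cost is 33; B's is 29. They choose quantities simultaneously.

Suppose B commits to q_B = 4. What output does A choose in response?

11.8

Firm A's profit: π = q_A(155 − 5q_A − q_B) − 33q_A.
∂π/∂q_A = 122 − 10q_A − q_B = 0 ⇒ q_A = 12.2 − 0.1q_B.
At q_B = 4: q_A = 12.2 − 0.1·4 = 11.8.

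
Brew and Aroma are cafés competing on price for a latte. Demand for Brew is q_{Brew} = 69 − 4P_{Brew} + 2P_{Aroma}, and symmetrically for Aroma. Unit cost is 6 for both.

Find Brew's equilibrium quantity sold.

Brew's profit: π = (P_{Brew} − 6)(69 − 4P_{Brew} + 2P_{Aroma}).
∂π/∂P_{Brew} = 93 − 8P_{Brew} + 2P_{Aroma} = 0 ⇒ P_{Brew} = 11.625 + 0.25P_{Aroma}.
Setting P_{Brew} = P_{Aroma} in the reaction function: P_{Brew} = 11.625 + 0.25P_{Brew}, so P_{Brew} = 11.625 / 0.75 = 15.5.
q_{Brew} = 69 − 4·15.5 + 2·15.5 = 38.

38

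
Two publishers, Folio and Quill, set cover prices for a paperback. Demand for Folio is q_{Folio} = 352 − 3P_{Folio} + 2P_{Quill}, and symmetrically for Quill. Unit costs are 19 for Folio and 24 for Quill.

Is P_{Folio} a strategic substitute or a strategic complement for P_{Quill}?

strategic complements

Folio's profit: π = (P_{Folio} − 19)(352 − 3P_{Folio} + 2P_{Quill}).
∂π/∂P_{Folio} = 409 − 6P_{Folio} + 2P_{Quill} = 0 ⇒ P_{Folio} = 409/6 + (1/3)P_{Quill}.
The best-response slope dP_{Folio}/dP_{Quill} = 1/3 > 0: the reaction function is upward-sloping, so the choices are strategic complements.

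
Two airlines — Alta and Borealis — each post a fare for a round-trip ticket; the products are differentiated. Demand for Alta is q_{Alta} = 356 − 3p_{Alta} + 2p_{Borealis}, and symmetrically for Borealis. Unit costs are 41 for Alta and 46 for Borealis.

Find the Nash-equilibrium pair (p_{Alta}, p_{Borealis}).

Alta's profit: π = (p_{Alta} − 41)(356 − 3p_{Alta} + 2p_{Borealis}).
∂π/∂p_{Alta} = 479 − 6p_{Alta} + 2p_{Borealis} = 0 ⇒ p_{Alta} = 479/6 + (1/3)p_{Borealis}.
Similarly p_{Borealis} = 247/3 + (1/3)p_{Alta}.
Substituting the second reaction function into the first: p_{Alta} = 479/6 + (1/3)(247/3 + (1/3)p_{Alta}), which gives (8/9)p_{Alta} = 1931/18 ⇒ p_{Alta} = 120.6875.
Then p_{Borealis} = 247/3 + (1/3)·120.6875 = 122.5625.

120.6875, 122.5625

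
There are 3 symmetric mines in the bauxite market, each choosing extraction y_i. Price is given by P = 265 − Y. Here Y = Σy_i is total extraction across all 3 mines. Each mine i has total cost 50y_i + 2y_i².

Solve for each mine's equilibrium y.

26.875

A representative mine's profit is π_i = y_i(265 − Y) − 50y_i − 2y_i², with Y = y_i + Σ_{j≠i} y_j.
First-order condition: 215 − 6y_i − Σ_{j≠i} y_j = 0.
Imposing symmetry (y_j = y for all j) turns Σ_{j≠i} y_j into 2y, so 215 = 8y and y = 26.875.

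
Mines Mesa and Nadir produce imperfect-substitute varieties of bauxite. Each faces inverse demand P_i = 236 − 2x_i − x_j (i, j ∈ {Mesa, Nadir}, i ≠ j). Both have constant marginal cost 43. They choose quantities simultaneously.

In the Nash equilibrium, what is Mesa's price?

120.2

Mine Mesa's profit: π = x_{Mesa}(236 − 2x_{Mesa} − x_{Nadir}) − 43x_{Mesa}.
∂π/∂x_{Mesa} = 193 − 4x_{Mesa} − x_{Nadir} = 0 ⇒ x_{Mesa} = 48.25 − 0.25x_{Nadir}.
The game is symmetric, so in equilibrium x_{Nadir} = x_{Mesa}: the reaction function gives 1.25x_{Mesa} = 48.25, hence x_{Mesa} = 38.6.
P_{Mesa} = 236 − 2·38.6 − 38.6 = 120.2.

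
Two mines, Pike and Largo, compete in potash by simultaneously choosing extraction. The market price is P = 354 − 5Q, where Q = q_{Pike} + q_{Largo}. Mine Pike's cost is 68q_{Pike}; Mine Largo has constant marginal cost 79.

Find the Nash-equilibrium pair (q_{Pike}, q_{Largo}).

Mine Pike's profit: π = q_{Pike}(354 − 5(q_{Pike} + q_{Largo})) − 68q_{Pike}.
∂π/∂q_{Pike} = 286 − 10q_{Pike} − 5q_{Largo} = 0, so q_{Pike} = 28.6 − 0.5q_{Largo}.
By the same steps for Largo: q_{Largo} = 27.5 − 0.5q_{Pike}.
Substituting the second reaction function into the first: q_{Pike} = 28.6 − 0.5(27.5 − 0.5q_{Pike}), which gives 0.75q_{Pike} = 14.85 ⇒ q_{Pike} = 19.8.
Then q_{Largo} = 27.5 − 0.5·19.8 = 17.6.

19.8, 17.6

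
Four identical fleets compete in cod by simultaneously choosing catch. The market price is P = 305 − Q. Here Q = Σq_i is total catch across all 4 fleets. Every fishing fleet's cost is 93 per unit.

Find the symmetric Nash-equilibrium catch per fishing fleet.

42.4

A representative fishing fleet's profit is π_i = q_i(305 − Q) − 93q_i, with Q = q_i + Σ_{j≠i} q_j.
First-order condition: 212 − 2q_i − Σ_{j≠i} q_j = 0.
In a symmetric equilibrium every fishing fleet chooses the same q, so Σ_{j≠i} q_j = 3q. The condition becomes 212 − 5q = 0, giving q = 212/5 = 42.4.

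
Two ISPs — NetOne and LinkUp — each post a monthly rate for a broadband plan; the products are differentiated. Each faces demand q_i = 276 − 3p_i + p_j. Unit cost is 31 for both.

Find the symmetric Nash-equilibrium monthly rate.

73.8

NetOne's profit: π = (p_{NetOne} − 31)(276 − 3p_{NetOne} + p_{LinkUp}).
∂π/∂p_{NetOne} = 369 − 6p_{NetOne} + p_{LinkUp} = 0 ⇒ p_{NetOne} = 61.5 + (1/6)p_{LinkUp}.
Setting p_{NetOne} = p_{LinkUp} in the reaction function: p_{NetOne} = 61.5 + (1/6)p_{NetOne}, so p_{NetOne} = 61.5 / (5/6) = 73.8.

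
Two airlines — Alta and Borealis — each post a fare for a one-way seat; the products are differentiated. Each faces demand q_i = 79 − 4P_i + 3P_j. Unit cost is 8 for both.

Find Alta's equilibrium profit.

806.56

Alta's profit: π = (P_{Alta} − 8)(79 − 4P_{Alta} + 3P_{Borealis}).
∂π/∂P_{Alta} = 111 − 8P_{Alta} + 3P_{Borealis} = 0 ⇒ P_{Alta} = 13.875 + 0.375P_{Borealis}.
Setting P_{Alta} = P_{Borealis} in the reaction function: P_{Alta} = 13.875 + 0.375P_{Alta}, so P_{Alta} = 13.875 / 0.625 = 22.2.
q_{Alta} = 79 − 4·22.2 + 3·22.2 = 56.8.
Profit = (22.2 − 8)·56.8 = 806.56.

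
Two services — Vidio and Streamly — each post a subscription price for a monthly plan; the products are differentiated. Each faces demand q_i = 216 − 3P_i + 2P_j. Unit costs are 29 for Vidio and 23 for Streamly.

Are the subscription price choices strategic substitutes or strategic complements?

Vidio's profit: π = (P_{Vidio} − 29)(216 − 3P_{Vidio} + 2P_{Streamly}).
∂π/∂P_{Vidio} = 303 − 6P_{Vidio} + 2P_{Streamly} = 0 ⇒ P_{Vidio} = 50.5 + (1/3)P_{Streamly}.
The best-response slope dP_{Vidio}/dP_{Streamly} = 1/3 > 0: the reaction function is upward-sloping, so the choices are strategic complements.

strategic complements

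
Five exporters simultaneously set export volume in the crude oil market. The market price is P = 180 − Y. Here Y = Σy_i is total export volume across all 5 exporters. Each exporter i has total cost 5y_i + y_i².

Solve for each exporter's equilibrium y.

21.875

A representative exporter's profit is π_i = y_i(180 − Y) − 5y_i − y_i², with Y = y_i + Σ_{j≠i} y_j.
First-order condition: 175 − 4y_i − Σ_{j≠i} y_j = 0.
With identical exporters, set every y_j = y: then 175 − 4y − 4y = 0, i.e. y = 175/8 = 21.875.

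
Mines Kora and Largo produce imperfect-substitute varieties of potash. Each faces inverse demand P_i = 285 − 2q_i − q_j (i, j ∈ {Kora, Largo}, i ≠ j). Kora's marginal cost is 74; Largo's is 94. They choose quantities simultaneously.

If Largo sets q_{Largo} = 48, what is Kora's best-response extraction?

Mine Kora's profit: π = q_{Kora}(285 − 2q_{Kora} − q_{Largo}) − 74q_{Kora}.
∂π/∂q_{Kora} = 211 − 4q_{Kora} − q_{Largo} = 0 ⇒ q_{Kora} = 52.75 − 0.25q_{Largo}.
At q_{Largo} = 48: q_{Kora} = 52.75 − 0.25·48 = 40.75.

40.75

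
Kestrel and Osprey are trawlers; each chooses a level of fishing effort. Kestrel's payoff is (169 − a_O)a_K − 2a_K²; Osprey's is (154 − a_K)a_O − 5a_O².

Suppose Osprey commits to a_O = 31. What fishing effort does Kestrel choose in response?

34.5

Expanding Kestrel's payoff: 169a_K − a_Oa_K − 2a_K².
∂π/∂a_K = 169 − a_O − 4a_K = 0, so a_K = 42.25 − 0.25a_O.
At a_O = 31: a_K = 42.25 − 0.25·31 = 34.5.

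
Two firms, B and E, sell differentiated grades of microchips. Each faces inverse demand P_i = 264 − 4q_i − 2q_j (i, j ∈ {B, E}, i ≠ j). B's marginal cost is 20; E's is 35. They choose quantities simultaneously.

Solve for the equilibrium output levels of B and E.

24.9, 22.4

Firm B's profit: π = q_B(264 − 4q_B − 2q_E) − 20q_B.
∂π/∂q_B = 244 − 8q_B − 2q_E = 0 ⇒ q_B = 30.5 − 0.25q_E.
Similarly q_E = 28.625 − 0.25q_B.
Plugging q_E into B's best response: q_B = 30.5 − 0.25(28.625 − 0.25q_B) ⇒ 0.9375q_B = 747/32, so q_B = 24.9.
Then q_E = 28.625 − 0.25·24.9 = 22.4.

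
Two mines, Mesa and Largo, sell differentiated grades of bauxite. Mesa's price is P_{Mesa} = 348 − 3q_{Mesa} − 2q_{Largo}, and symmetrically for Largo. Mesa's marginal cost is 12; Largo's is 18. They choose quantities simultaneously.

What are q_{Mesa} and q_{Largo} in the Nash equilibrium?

42.375, 40.875

Mine Mesa's profit: π = q_{Mesa}(348 − 3q_{Mesa} − 2q_{Largo}) − 12q_{Mesa}.
∂π/∂q_{Mesa} = 336 − 6q_{Mesa} − 2q_{Largo} = 0 ⇒ q_{Mesa} = 56 − (1/3)q_{Largo}.
Similarly q_{Largo} = 55 − (1/3)q_{Mesa}.
Plugging q_{Largo} into Mesa's best response: q_{Mesa} = 56 − (1/3)(55 − (1/3)q_{Mesa}) ⇒ (8/9)q_{Mesa} = 113/3, so q_{Mesa} = 42.375.
Then q_{Largo} = 55 − (1/3)·42.375 = 40.875.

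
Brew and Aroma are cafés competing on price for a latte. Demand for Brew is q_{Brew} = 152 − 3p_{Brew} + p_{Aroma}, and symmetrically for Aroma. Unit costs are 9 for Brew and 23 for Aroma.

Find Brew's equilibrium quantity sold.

Brew's profit: π = (p_{Brew} − 9)(152 − 3p_{Brew} + p_{Aroma}).
∂π/∂p_{Brew} = 179 − 6p_{Brew} + p_{Aroma} = 0 ⇒ p_{Brew} = 179/6 + (1/6)p_{Aroma}.
Similarly p_{Aroma} = 221/6 + (1/6)p_{Brew}.
Substituting the second reaction function into the first: p_{Brew} = 179/6 + (1/6)(221/6 + (1/6)p_{Brew}), which gives (35/36)p_{Brew} = 1295/36 ⇒ p_{Brew} = 37.
Then p_{Aroma} = 221/6 + (1/6)·37 = 43.
q_{Brew} = 152 − 3·37 + 43 = 84.

84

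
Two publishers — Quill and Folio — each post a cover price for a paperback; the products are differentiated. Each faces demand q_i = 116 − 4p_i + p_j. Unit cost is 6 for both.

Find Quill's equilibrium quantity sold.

Quill's profit: π = (p_{Quill} − 6)(116 − 4p_{Quill} + p_{Folio}).
∂π/∂p_{Quill} = 140 − 8p_{Quill} + p_{Folio} = 0 ⇒ p_{Quill} = 17.5 + 0.125p_{Folio}.
Setting p_{Quill} = p_{Folio} in the reaction function: p_{Quill} = 17.5 + 0.125p_{Quill}, so p_{Quill} = 17.5 / 0.875 = 20.
q_{Quill} = 116 − 4·20 + 20 = 56.

56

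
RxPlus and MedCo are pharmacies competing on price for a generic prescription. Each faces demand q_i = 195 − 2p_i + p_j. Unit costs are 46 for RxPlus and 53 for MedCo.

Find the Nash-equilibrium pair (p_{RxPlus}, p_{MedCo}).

96.6, 99.4

RxPlus's profit: π = (p_{RxPlus} − 46)(195 − 2p_{RxPlus} + p_{MedCo}).
∂π/∂p_{RxPlus} = 287 − 4p_{RxPlus} + p_{MedCo} = 0 ⇒ p_{RxPlus} = 71.75 + 0.25p_{MedCo}.
Similarly p_{MedCo} = 75.25 + 0.25p_{RxPlus}.
Plugging p_{MedCo} into RxPlus's best response: p_{RxPlus} = 71.75 + 0.25(75.25 + 0.25p_{RxPlus}) ⇒ 0.9375p_{RxPlus} = 90.5625, so p_{RxPlus} = 96.6.
Then p_{MedCo} = 75.25 + 0.25·96.6 = 99.4.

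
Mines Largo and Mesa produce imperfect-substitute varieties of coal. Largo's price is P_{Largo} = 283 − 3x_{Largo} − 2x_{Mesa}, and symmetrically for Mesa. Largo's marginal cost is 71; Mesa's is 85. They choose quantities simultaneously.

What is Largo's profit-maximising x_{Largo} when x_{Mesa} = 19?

Mine Largo's profit: π = x_{Largo}(283 − 3x_{Largo} − 2x_{Mesa}) − 71x_{Largo}.
∂π/∂x_{Largo} = 212 − 6x_{Largo} − 2x_{Mesa} = 0 ⇒ x_{Largo} = 106/3 − (1/3)x_{Mesa}.
At x_{Mesa} = 19: x_{Largo} = 106/3 − (1/3)·19 = 29.

29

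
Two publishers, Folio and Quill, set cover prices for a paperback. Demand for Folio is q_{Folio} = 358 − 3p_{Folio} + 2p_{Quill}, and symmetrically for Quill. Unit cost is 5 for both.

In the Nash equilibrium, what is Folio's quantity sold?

Folio's profit: π = (p_{Folio} − 5)(358 − 3p_{Folio} + 2p_{Quill}).
∂π/∂p_{Folio} = 373 − 6p_{Folio} + 2p_{Quill} = 0 ⇒ p_{Folio} = 373/6 + (1/3)p_{Quill}.
By symmetry p_{Quill} = p_{Folio}; substituting into the reaction function, (2/3)p_{Folio} = 373/6 and p_{Folio} = 93.25.
q_{Folio} = 358 − 3·93.25 + 2·93.25 = 264.75.

264.75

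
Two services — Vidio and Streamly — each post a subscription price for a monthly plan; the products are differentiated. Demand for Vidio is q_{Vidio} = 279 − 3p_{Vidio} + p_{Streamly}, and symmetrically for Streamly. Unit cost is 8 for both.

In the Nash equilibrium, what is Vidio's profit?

Vidio's profit: π = (p_{Vidio} − 8)(279 − 3p_{Vidio} + p_{Streamly}).
∂π/∂p_{Vidio} = 303 − 6p_{Vidio} + p_{Streamly} = 0 ⇒ p_{Vidio} = 50.5 + (1/6)p_{Streamly}.
Setting p_{Vidio} = p_{Streamly} in the reaction function: p_{Vidio} = 50.5 + (1/6)p_{Vidio}, so p_{Vidio} = 50.5 / (5/6) = 60.6.
q_{Vidio} = 279 − 3·60.6 + 60.6 = 157.8.
Profit = (60.6 − 8)·157.8 = 8300.28.

8300.28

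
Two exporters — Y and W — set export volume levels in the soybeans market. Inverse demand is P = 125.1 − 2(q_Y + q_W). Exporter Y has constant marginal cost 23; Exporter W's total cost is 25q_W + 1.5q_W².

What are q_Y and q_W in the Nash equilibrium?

Exporter Y's profit: π = q_Y(125.1 − 2(q_Y + q_W)) − 23q_Y.
∂π/∂q_Y = 102.1 − 4q_Y − 2q_W = 0, so q_Y = 25.525 − 0.5q_W.
For W: ∂π/∂q_W = 100.1 − 7q_W − 2q_Y = 0 ⇒ q_W = 14.3 − (2/7)q_Y.
Substituting the second reaction function into the first: q_Y = 25.525 − 0.5(14.3 − (2/7)q_Y), which gives (6/7)q_Y = 18.375 ⇒ q_Y = 21.4375.
Then q_W = 14.3 − (2/7)·21.4375 = 8.175.

21.4375, 8.175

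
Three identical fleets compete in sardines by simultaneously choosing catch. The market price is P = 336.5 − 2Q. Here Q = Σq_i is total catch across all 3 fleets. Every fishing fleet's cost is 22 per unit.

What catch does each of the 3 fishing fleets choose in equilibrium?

39.3125

A representative fishing fleet's profit is π_i = q_i(336.5 − 2Q) − 22q_i, with Q = q_i + Σ_{j≠i} q_j.
First-order condition: 314.5 − 4q_i − 2Σ_{j≠i} q_j = 0.
Imposing symmetry (q_j = q for all j) turns Σ_{j≠i} q_j into 2q, so 314.5 = 8q and q = 39.3125.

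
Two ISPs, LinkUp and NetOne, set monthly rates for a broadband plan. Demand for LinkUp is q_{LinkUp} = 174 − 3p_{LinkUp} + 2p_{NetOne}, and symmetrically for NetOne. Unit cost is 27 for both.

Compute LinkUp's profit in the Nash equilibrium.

4051.6875

LinkUp's profit: π = (p_{LinkUp} − 27)(174 − 3p_{LinkUp} + 2p_{NetOne}).
∂π/∂p_{LinkUp} = 255 − 6p_{LinkUp} + 2p_{NetOne} = 0 ⇒ p_{LinkUp} = 42.5 + (1/3)p_{NetOne}.
The game is symmetric, so in equilibrium p_{NetOne} = p_{LinkUp}: the reaction function gives (2/3)p_{LinkUp} = 42.5, hence p_{LinkUp} = 63.75.
q_{LinkUp} = 174 − 3·63.75 + 2·63.75 = 110.25.
Profit = (63.75 − 27)·110.25 = 4051.6875.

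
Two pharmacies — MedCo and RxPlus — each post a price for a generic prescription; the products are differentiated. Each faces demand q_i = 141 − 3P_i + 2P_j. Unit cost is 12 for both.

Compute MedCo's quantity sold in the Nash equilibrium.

96.75

MedCo's profit: π = (P_{MedCo} − 12)(141 − 3P_{MedCo} + 2P_{RxPlus}).
∂π/∂P_{MedCo} = 177 − 6P_{MedCo} + 2P_{RxPlus} = 0 ⇒ P_{MedCo} = 29.5 + (1/3)P_{RxPlus}.
The game is symmetric, so in equilibrium P_{RxPlus} = P_{MedCo}: the reaction function gives (2/3)P_{MedCo} = 29.5, hence P_{MedCo} = 44.25.
q_{MedCo} = 141 − 3·44.25 + 2·44.25 = 96.75.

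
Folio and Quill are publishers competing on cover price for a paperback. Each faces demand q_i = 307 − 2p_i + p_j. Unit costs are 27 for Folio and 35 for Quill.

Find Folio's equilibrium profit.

17822.72

Folio's profit: π = (p_{Folio} − 27)(307 − 2p_{Folio} + p_{Quill}).
∂π/∂p_{Folio} = 361 − 4p_{Folio} + p_{Quill} = 0 ⇒ p_{Folio} = 90.25 + 0.25p_{Quill}.
Similarly p_{Quill} = 94.25 + 0.25p_{Folio}.
Solving the two reaction functions simultaneously: (1 − (0.25)(0.25))p_{Folio} = 90.25 + 0.25·94.25, so 0.9375p_{Folio} = 113.8125 and p_{Folio} = 121.4.
Then p_{Quill} = 94.25 + 0.25·121.4 = 124.6.
q_{Folio} = 307 − 2·121.4 + 124.6 = 188.8.
Profit = (121.4 − 27)·188.8 = 17822.72.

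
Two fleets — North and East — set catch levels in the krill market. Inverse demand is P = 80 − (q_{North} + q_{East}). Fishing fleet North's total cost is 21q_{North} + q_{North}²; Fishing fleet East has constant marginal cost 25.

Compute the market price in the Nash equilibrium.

Fishing fleet North's profit: π = q_{North}(80 − (q_{North} + q_{East})) − 21q_{North} − q_{North}².
∂π/∂q_{North} = 59 − 4q_{North} − q_{East} = 0, so q_{North} = 14.75 − 0.25q_{East}.
For East: ∂π/∂q_{East} = 55 − 2q_{East} − q_{North} = 0 ⇒ q_{East} = 27.5 − 0.5q_{North}.
Substituting the second reaction function into the first: q_{North} = 14.75 − 0.25(27.5 − 0.5q_{North}), which gives 0.875q_{North} = 7.875 ⇒ q_{North} = 9.
Then q_{East} = 27.5 − 0.5·9 = 23.
Equilibrium price: P = 80 − 32 = 48.

48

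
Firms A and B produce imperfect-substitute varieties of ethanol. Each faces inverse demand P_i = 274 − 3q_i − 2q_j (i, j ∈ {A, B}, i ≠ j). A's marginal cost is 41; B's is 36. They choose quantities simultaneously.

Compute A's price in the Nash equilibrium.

Firm A's profit: π = q_A(274 − 3q_A − 2q_B) − 41q_A.
∂π/∂q_A = 233 − 6q_A − 2q_B = 0 ⇒ q_A = 233/6 − (1/3)q_B.
Similarly q_B = 119/3 − (1/3)q_A.
Plugging q_B into A's best response: q_A = 233/6 − (1/3)(119/3 − (1/3)q_A) ⇒ (8/9)q_A = 461/18, so q_A = 28.8125.
Then q_B = 119/3 − (1/3)·28.8125 = 30.0625.
P_A = 274 − 3·28.8125 − 2·30.0625 = 127.4375.

127.4375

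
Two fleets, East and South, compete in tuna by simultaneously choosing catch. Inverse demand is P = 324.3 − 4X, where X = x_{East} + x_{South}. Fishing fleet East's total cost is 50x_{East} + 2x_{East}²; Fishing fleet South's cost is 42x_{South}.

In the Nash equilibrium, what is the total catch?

Fishing fleet East's profit: π = x_{East}(324.3 − 4(x_{East} + x_{South})) − 50x_{East} − 2x_{East}².
∂π/∂x_{East} = 274.3 − 12x_{East} − 4x_{South} = 0, so x_{East} = 2743/120 − (1/3)x_{South}.
For South: ∂π/∂x_{South} = 282.3 − 8x_{South} − 4x_{East} = 0 ⇒ x_{South} = 35.2875 − 0.5x_{East}.
Plugging x_{South} into East's best response: x_{East} = 2743/120 − (1/3)(35.2875 − 0.5x_{East}) ⇒ (5/6)x_{East} = 2663/240, so x_{East} = 13.315.
Then x_{South} = 35.2875 − 0.5·13.315 = 28.63.
Total catch: 13.315 + 28.63 = 41.945.

41.945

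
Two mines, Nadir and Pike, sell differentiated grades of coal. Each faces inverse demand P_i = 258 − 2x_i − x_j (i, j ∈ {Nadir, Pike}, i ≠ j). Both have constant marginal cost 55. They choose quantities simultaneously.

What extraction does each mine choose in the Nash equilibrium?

40.6

Mine Nadir's profit: π = x_{Nadir}(258 − 2x_{Nadir} − x_{Pike}) − 55x_{Nadir}.
∂π/∂x_{Nadir} = 203 − 4x_{Nadir} − x_{Pike} = 0 ⇒ x_{Nadir} = 50.75 − 0.25x_{Pike}.
Setting x_{Nadir} = x_{Pike} in the reaction function: x_{Nadir} = 50.75 − 0.25x_{Nadir}, so x_{Nadir} = 50.75 / 1.25 = 40.6.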